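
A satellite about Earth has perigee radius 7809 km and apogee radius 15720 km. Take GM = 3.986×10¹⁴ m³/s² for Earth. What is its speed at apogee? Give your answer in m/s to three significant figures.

Semi-major axis a = (r_p + r_a)/2 = 11764 km = 1.176×10⁷ m.
Vis-viva: v² = μ(2/r − 1/a) = 3.986×10¹⁴ × (1.272×10⁻⁷ − 8.500×10⁻⁸) = 1.683×10⁷ m²/s².
v = 4103 m/s.

v ≈ 4100 m/s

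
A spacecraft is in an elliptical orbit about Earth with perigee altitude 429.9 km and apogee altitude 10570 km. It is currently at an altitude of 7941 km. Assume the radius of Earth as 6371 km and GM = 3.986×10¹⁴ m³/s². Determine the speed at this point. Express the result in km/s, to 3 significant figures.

r_p = 6371 + 429.9 = 6800.9 km = 6.8009×10⁶ m.
r_a = 6371 + 10570 = 16941 km = 1.6941×10⁷ m.
r = 6371 + 7941 = 14312 km = 1.431×10⁷ m.
Semi-major axis a = (r_p + r_a)/2 = 11871 km = 1.187×10⁷ m.
Vis-viva: v² = μ(2/r − 1/a) = 3.986×10¹⁴ × (1.397×10⁻⁷ − 8.424×10⁻⁸) = 2.212×10⁷ m²/s².
v = 4704 m/s = 4.704 km/s.

v ≈ 4.70 km/s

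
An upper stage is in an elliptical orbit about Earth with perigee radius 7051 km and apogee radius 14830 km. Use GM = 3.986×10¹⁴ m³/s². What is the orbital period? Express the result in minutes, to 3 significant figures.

T ≈ 190 minutes

Semi-major axis a = (r_p + r_a)/2 = (7051.0 + 14830)/2 = 10940 km = 1.094×10⁷ m.
By Kepler's third law T = 2π√(a³/μ) = 2π × 1.813×10³ = 1.139×10⁴ s.
= 189.8 minutes.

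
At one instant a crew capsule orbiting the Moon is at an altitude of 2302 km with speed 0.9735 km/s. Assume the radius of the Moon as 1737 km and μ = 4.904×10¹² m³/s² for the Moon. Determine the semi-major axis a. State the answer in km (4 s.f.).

a ≈ 3312 km

r = 1737 + 2302 = 4039.0 km = 4.039×10⁶ m.
Specific orbital energy ε = v²/2 − μ/r = (973.5)²/2 − 4.904×10¹²/4.039×10⁶ = -7.403×10⁵ J/kg.
Since ε = −μ/(2a), a = −μ/(2ε) = 3.312×10⁶ m = 3312.1 km.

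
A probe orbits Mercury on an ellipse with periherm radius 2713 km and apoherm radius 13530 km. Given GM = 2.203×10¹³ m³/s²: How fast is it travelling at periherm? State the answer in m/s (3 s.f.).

Semi-major axis a = (r_p + r_a)/2 = 8121.5 km = 8.122×10⁶ m.
Vis-viva: v² = μ(2/r − 1/a) = 2.203×10¹³ × (7.372×10⁻⁷ − 1.231×10⁻⁷) = 1.353×10⁷ m²/s².
v = 3678 m/s.

v ≈ 3680 m/s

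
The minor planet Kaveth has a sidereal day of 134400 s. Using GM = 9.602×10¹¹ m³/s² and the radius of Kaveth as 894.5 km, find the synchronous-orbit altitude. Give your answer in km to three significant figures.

A synchronous orbit has period T, so by Kepler's third law a = (μT²/4π²)^(1/3).
μT²/4π² = 9.602×10¹¹ × (1.344×10⁵)² / 39.48 = 4.393×10²⁰ m³.
a = 7.602×10⁶ m = 7602.1 km.
Altitude h = a − R = 7602.1 − 894.5 = 6707.6 km.

h_sync ≈ 6710 km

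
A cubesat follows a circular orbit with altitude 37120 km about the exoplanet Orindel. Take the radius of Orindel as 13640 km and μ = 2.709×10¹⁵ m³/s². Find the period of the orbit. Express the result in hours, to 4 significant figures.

T ≈ 12.13 hours

r = 13640 + 37120 = 50760 km = 5.0760×10⁷ m.
Kepler's third law: T = 2π√(r³/μ) = 2π√((5.076×10⁷)³ / 2.709×10¹⁵).
r³/μ = 4.828×10⁷ s², so T = 2π × 6.948×10³ = 4.366×10⁴ s.
Converting: 4.366×10⁴ s ÷ 3600 = 12.13 hours.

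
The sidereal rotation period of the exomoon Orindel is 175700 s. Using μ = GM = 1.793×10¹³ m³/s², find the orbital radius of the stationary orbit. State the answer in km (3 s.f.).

r_sync ≈ 24100 km

A synchronous orbit has period T, so by Kepler's third law a = (μT²/4π²)^(1/3).
μT²/4π² = 1.793×10¹³ × (1.757×10⁵)² / 39.48 = 1.402×10²² m³.
a = 2.411×10⁷ m = 24113 km.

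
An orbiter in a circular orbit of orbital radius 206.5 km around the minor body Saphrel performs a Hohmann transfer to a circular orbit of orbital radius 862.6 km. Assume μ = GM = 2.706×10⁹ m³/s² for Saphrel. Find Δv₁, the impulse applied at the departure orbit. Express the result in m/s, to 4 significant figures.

Δv ≈ 30.94 m/s

r₁ = 206.5 km = 2.065×10⁵ m.
r₂ = 862.6 km = 8.626×10⁵ m.
Transfer ellipse a_t = (r₁ + r₂)/2 = 5.346×10⁵ m.
At r₁: circular v_c1 = √(μ/r₁) = 114.5 m/s; transfer-periapsis v_p = √[μ(2/r₁ − 1/a_t)] = 145.4 m/s.
Δv₁ = v_p − v_c1 = 30.94 m/s.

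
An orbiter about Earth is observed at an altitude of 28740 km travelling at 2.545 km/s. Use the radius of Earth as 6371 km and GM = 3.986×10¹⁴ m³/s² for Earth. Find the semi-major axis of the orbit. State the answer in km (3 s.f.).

a ≈ 24600 km

r = 6371 + 28740 = 35111 km = 3.511×10⁷ m.
Specific orbital energy ε = v²/2 − μ/r = (2545)²/2 − 3.986×10¹⁴/3.511×10⁷ = -8.114×10⁶ J/kg.
Since ε = −μ/(2a), a = −μ/(2ε) = 2.456×10⁷ m = 24562 km.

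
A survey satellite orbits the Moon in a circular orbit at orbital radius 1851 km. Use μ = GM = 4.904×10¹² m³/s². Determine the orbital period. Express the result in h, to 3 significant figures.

r = 1851 km = 1.851×10⁶ m.
Kepler's third law: T = 2π√(r³/μ) = 2π√((1.851×10⁶)³ / 4.904×10¹²).
r³/μ = 1.293×10⁶ s², so T = 2π × 1.137×10³ = 7.145×10³ s.
Converting: 7.145×10³ s ÷ 3600 = 1.985 h.

T ≈ 1.98 h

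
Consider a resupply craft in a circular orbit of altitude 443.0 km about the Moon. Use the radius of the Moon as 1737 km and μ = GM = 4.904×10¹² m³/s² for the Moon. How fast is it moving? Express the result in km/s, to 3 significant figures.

v ≈ 1.50 km/s

r = 1737 + 443.0 = 2180.0 km = 2.1800×10⁶ m.
For a circular orbit v = √(μ/r) = √(4.904×10¹² / 2.180×10⁶) = √(2.250×10⁶) = 1500 m/s.
That is 1.500 km/s.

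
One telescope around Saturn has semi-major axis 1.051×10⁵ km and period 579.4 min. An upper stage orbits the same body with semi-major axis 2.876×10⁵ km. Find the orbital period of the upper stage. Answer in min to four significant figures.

Kepler's third law: T² ∝ a³, so T₂ = T₁ (a₂/a₁)^(3/2).
a₂/a₁ = 2.736, (a₂/a₁)^(3/2) = 4.527.
T₂ = 579.4 × 4.527 = 2623 min.

T₂ ≈ 2623 min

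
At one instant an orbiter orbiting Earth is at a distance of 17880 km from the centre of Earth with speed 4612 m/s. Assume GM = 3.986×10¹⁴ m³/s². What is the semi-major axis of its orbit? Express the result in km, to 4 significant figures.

a ≈ 17100 km

r = 1.788×10⁷ m.
Vis-viva rearranged: 1/a = 2/r − v²/μ = 1.119×10⁻⁷ − 5.336×10⁻⁸ = 5.849×10⁻⁸ m⁻¹.
a = 1.710×10⁷ m = 17096 km.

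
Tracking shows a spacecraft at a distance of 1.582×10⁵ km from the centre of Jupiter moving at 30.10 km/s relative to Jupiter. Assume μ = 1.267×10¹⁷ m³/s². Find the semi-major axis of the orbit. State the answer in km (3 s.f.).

r = 1.582×10⁸ m.
Vis-viva rearranged: 1/a = 2/r − v²/μ = 1.264×10⁻⁸ − 7.151×10⁻⁹ = 5.491×10⁻⁹ m⁻¹.
a = 1.821×10⁸ m = 1.8210×10⁵ km.

a ≈ 1.82×10⁵ km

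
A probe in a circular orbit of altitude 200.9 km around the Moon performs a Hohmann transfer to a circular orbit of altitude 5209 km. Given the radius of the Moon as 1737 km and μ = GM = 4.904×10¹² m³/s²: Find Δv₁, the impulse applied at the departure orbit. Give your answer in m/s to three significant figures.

Δv ≈ 398 m/s

r₁ = 1737 + 200.9 = 1937.9 km = 1.9379×10⁶ m.
r₂ = 1737 + 5209 = 6946.0 km = 6.9460×10⁶ m.
Transfer ellipse a_t = (r₁ + r₂)/2 = 4.442×10⁶ m.
At r₁: circular v_c1 = √(μ/r₁) = 1591 m/s; transfer-perilune v_p = √[μ(2/r₁ − 1/a_t)] = 1989 m/s.
Δv₁ = v_p − v_c1 = 398.5 m/s.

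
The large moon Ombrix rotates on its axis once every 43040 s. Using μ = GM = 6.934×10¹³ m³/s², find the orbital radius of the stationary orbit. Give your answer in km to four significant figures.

r_sync ≈ 14820 km

A synchronous orbit has period T, so by Kepler's third law a = (μT²/4π²)^(1/3).
μT²/4π² = 6.934×10¹³ × (4.304×10⁴)² / 39.48 = 3.254×10²¹ m³.
a = 1.482×10⁷ m = 14818 km.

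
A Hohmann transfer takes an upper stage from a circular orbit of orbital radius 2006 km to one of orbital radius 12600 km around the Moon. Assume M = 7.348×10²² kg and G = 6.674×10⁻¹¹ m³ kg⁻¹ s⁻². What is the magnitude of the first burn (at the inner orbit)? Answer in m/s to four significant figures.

Δv ≈ 490.2 m/s

μ = GM = 6.674×10⁻¹¹ × 7.348×10²² = 4.904×10¹² m³/s².
r₁ = 2006 km = 2.006×10⁶ m.
r₂ = 12600 km = 1.260×10⁷ m.
Transfer ellipse a_t = (r₁ + r₂)/2 = 7.303×10⁶ m.
At r₁: circular v_c1 = √(μ/r₁) = 1564 m/s; transfer-perilune v_p = √[μ(2/r₁ − 1/a_t)] = 2054 m/s.
Δv₁ = v_p − v_c1 = 490.2 m/s.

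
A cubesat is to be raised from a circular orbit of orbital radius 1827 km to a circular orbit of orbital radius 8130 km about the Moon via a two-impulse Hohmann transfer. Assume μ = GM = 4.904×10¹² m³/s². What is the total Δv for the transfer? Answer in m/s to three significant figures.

Δv_total ≈ 761 m/s

r₁ = 1827 km = 1.827×10⁶ m.
r₂ = 8130 km = 8.130×10⁶ m.
Transfer ellipse a_t = (r₁ + r₂)/2 = 4.978×10⁶ m.
At r₁: circular v_c1 = √(μ/r₁) = 1638 m/s; transfer-perilune v_p = √[μ(2/r₁ − 1/a_t)] = 2094 m/s.
Δv₁ = v_p − v_c1 = 455.3 m/s.
At r₂: circular v_c2 = √(μ/r₂) = 776.7 m/s; transfer-apolune v_a = √[μ(2/r₂ − 1/a_t)] = 470.5 m/s.
Δv₂ = v_c2 − v_a = 306.2 m/s.
Total Δv = Δv₁ + Δv₂ = 761.5 m/s.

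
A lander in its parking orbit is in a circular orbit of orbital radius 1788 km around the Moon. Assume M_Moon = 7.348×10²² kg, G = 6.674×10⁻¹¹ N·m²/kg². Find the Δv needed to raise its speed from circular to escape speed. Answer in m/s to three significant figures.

Δv ≈ 686 m/s

μ = GM = 6.674×10⁻¹¹ × 7.348×10²² = 4.904×10¹² m³/s².
r = 1788 km = 1.788×10⁶ m.
Circular speed v_c = √(μ/r) = 1656 m/s.
Escape speed v_esc = √(2μ/r) = √2 × v_c = 2342 m/s.
Δv = v_esc − v_c = 686.0 m/s.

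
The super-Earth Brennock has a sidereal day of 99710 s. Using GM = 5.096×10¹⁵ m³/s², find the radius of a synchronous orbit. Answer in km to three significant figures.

A synchronous orbit has period T, so by Kepler's third law a = (μT²/4π²)^(1/3).
μT²/4π² = 5.096×10¹⁵ × (9.971×10⁴)² / 39.48 = 1.283×10²⁴ m³.
a = 1.087×10⁸ m = 1.0867×10⁵ km.

r_sync ≈ 1.09×10⁵ km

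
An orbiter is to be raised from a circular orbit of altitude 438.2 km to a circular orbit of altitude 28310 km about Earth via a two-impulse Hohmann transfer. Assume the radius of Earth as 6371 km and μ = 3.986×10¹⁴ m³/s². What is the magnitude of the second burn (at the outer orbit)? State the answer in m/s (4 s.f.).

r₁ = 6371 + 438.2 = 6809.2 km = 6.8092×10⁶ m.
r₂ = 6371 + 28310 = 34681 km = 3.4681×10⁷ m.
Transfer ellipse a_t = (r₁ + r₂)/2 = 2.075×10⁷ m.
At r₁: circular v_c1 = √(μ/r₁) = 7651 m/s; transfer-perigee v_p = √[μ(2/r₁ − 1/a_t)] = 9893 m/s.
At r₂: circular v_c2 = √(μ/r₂) = 3390 m/s; transfer-apogee v_a = √[μ(2/r₂ − 1/a_t)] = 1942 m/s.
Δv₂ = v_c2 − v_a = 1448 m/s.

Δv ≈ 1448 m/s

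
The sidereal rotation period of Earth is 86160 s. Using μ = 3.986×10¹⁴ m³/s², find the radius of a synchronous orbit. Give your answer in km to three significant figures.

A synchronous orbit has period T, so by Kepler's third law a = (μT²/4π²)^(1/3).
μT²/4π² = 3.986×10¹⁴ × (8.616×10⁴)² / 39.48 = 7.495×10²² m³.
a = 4.216×10⁷ m = 42163 km.

r_sync ≈ 42200 km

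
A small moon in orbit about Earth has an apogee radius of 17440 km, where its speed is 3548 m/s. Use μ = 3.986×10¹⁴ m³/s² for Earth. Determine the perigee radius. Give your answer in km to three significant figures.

r_a = 1.744×10⁷ m.
Specific energy ε = v²/2 − μ/r = -1.656×10⁷ J/kg, so a = −μ/(2ε) = 1.203×10⁷ m.
The apsides satisfy r_p + r_a = 2a, so the perigee radius is 2a − r_a = 6.628×10⁶ m = 6628.1 km.

perigee radius ≈ 6630 km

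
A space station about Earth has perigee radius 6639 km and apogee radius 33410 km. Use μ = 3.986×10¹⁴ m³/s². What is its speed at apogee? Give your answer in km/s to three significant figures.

v ≈ 1.99 km/s

Semi-major axis a = (r_p + r_a)/2 = 20024 km = 2.002×10⁷ m.
Vis-viva: v² = μ(2/r − 1/a) = 3.986×10¹⁴ × (5.986×10⁻⁸ − 4.994×10⁻⁸) = 3.956×10⁶ m²/s².
v = 1989 m/s = 1.989 km/s.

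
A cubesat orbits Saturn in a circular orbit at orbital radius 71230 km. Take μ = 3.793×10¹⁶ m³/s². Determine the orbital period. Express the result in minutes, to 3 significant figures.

r = 71230 km = 7.123×10⁷ m.
Kepler's third law: T = 2π√(r³/μ) = 2π√((7.123×10⁷)³ / 3.793×10¹⁶).
r³/μ = 9.528×10⁶ s², so T = 2π × 3.087×10³ = 1.939×10⁴ s.
Converting: 1.939×10⁴ s ÷ 60.00 = 323.2 minutes.

T ≈ 323 minutes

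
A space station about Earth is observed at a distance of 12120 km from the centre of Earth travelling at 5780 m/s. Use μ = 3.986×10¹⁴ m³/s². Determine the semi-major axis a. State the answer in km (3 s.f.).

a ≈ 12300 km

r = 1.212×10⁷ m.
Specific orbital energy ε = v²/2 − μ/r = (5780)²/2 − 3.986×10¹⁴/1.212×10⁷ = -1.618×10⁷ J/kg.
Since ε = −μ/(2a), a = −μ/(2ε) = 1.231×10⁷ m = 12315 km.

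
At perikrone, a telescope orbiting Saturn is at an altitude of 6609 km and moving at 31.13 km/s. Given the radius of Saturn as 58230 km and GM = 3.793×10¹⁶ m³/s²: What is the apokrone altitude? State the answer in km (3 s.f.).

r_p = 58230 + 6609 = 64839 km = 6.484×10⁷ m.
Specific energy ε = v²/2 − μ/r = -1.004×10⁸ J/kg, so a = −μ/(2ε) = 1.888×10⁸ m.
The apsides satisfy r_p + r_a = 2a, so the apokrone radius is 2a − r_p = 3.128×10⁸ m = 3.1277×10⁵ km.
Apokrone altitude = 3.1277×10⁵ − 58230 = 2.5454×10⁵ km.

apokrone altitude ≈ 2.55×10⁵ km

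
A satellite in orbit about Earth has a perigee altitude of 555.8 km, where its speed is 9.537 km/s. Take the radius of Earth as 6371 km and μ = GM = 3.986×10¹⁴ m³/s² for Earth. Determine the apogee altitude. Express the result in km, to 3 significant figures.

apogee altitude ≈ 19700 km

r_p = 6371 + 555.8 = 6926.8 km = 6.927×10⁶ m.
Specific energy ε = v²/2 − μ/r = -1.207×10⁷ J/kg, so a = −μ/(2ε) = 1.652×10⁷ m.
The apsides satisfy r_p + r_a = 2a, so the apogee radius is 2a − r_p = 2.610×10⁷ m = 26104 km.
Apogee altitude = 26104 − 6371 = 19733 km.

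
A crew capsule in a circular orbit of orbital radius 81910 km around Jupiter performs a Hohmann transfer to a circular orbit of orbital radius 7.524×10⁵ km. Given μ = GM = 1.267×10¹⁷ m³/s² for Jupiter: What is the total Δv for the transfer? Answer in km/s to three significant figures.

r₁ = 81910 km = 8.191×10⁷ m.
r₂ = 7.524×10⁵ km = 7.524×10⁸ m.
Transfer ellipse a_t = (r₁ + r₂)/2 = 4.172×10⁸ m.
At r₁: circular v_c1 = √(μ/r₁) = 39330 m/s; transfer-perijove v_p = √[μ(2/r₁ − 1/a_t)] = 52820 m/s.
Δv₁ = v_p − v_c1 = 13490 m/s.
At r₂: circular v_c2 = √(μ/r₂) = 12980 m/s; transfer-apojove v_a = √[μ(2/r₂ − 1/a_t)] = 5750 m/s.
Δv₂ = v_c2 − v_a = 7226 m/s.
Total Δv = Δv₁ + Δv₂ = 20720 m/s = 20.72 km/s.

Δv_total ≈ 20.7 km/s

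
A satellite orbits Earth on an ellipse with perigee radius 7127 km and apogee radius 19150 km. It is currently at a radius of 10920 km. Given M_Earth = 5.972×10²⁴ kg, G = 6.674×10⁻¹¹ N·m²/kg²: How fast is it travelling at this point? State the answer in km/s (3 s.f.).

v ≈ 6.53 km/s

μ = GM = 6.674×10⁻¹¹ × 5.972×10²⁴ = 3.986×10¹⁴ m³/s².
Semi-major axis a = (r_p + r_a)/2 = 13138 km = 1.314×10⁷ m.
Vis-viva: v² = μ(2/r − 1/a) = 3.986×10¹⁴ × (1.832×10⁻⁷ − 7.611×10⁻⁸) = 4.266×10⁷ m²/s².
v = 6532 m/s = 6.532 km/s.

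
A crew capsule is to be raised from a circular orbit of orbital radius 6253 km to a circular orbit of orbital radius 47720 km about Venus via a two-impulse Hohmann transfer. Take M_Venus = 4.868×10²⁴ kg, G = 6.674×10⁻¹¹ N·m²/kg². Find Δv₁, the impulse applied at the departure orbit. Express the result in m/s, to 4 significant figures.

μ = GM = 6.674×10⁻¹¹ × 4.868×10²⁴ = 3.249×10¹⁴ m³/s².
r₁ = 6253 km = 6.253×10⁶ m.
r₂ = 47720 km = 4.772×10⁷ m.
Transfer ellipse a_t = (r₁ + r₂)/2 = 2.699×10⁷ m.
At r₁: circular v_c1 = √(μ/r₁) = 7208 m/s; transfer-periapsis v_p = √[μ(2/r₁ − 1/a_t)] = 9585 m/s.
Δv₁ = v_p − v_c1 = 2377 m/s.

Δv ≈ 2377 m/s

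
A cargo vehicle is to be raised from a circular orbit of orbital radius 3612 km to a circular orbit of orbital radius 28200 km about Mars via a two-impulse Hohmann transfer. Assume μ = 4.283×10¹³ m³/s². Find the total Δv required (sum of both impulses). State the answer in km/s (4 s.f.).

Δv_total ≈ 1.787 km/s

r₁ = 3612 km = 3.612×10⁶ m.
r₂ = 28200 km = 2.820×10⁷ m.
Transfer ellipse a_t = (r₁ + r₂)/2 = 1.591×10⁷ m.
At r₁: circular v_c1 = √(μ/r₁) = 3444 m/s; transfer-periapsis v_p = √[μ(2/r₁ − 1/a_t)] = 4585 m/s.
Δv₁ = v_p − v_c1 = 1142 m/s.
At r₂: circular v_c2 = √(μ/r₂) = 1232 m/s; transfer-apoapsis v_a = √[μ(2/r₂ − 1/a_t)] = 587.3 m/s.
Δv₂ = v_c2 − v_a = 645.1 m/s.
Total Δv = Δv₁ + Δv₂ = 1787 m/s = 1.787 km/s.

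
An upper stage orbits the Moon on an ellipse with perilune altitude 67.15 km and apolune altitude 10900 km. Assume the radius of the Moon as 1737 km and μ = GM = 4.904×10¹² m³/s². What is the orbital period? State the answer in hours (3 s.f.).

r_p = 1737 + 67.15 = 1804.2 km = 1.8042×10⁶ m.
r_a = 1737 + 10900 = 12637 km = 1.2637×10⁷ m.
Semi-major axis a = (r_p + r_a)/2 = (1804.2 + 12637)/2 = 7220.6 km = 7.221×10⁶ m.
By Kepler's third law T = 2π√(a³/μ) = 2π × 8.762×10³ = 5.505×10⁴ s.
= 15.29 hours.

T ≈ 15.3 hours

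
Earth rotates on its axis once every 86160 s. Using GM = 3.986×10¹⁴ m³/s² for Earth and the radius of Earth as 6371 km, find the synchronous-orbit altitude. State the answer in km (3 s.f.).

A synchronous orbit has period T, so by Kepler's third law a = (μT²/4π²)^(1/3).
μT²/4π² = 3.986×10¹⁴ × (8.616×10⁴)² / 39.48 = 7.495×10²² m³.
a = 4.216×10⁷ m = 42163 km.
Altitude h = a − R = 42163 − 6371 = 35792 km.

h_sync ≈ 35800 km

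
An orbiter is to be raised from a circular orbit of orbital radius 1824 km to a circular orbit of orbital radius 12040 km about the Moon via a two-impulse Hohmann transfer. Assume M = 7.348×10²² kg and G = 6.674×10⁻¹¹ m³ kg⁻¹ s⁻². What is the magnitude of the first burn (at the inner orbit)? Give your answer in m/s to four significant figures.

Δv ≈ 521.3 m/s

μ = GM = 6.674×10⁻¹¹ × 7.348×10²² = 4.904×10¹² m³/s².
r₁ = 1824 km = 1.824×10⁶ m.
r₂ = 12040 km = 1.204×10⁷ m.
Transfer ellipse a_t = (r₁ + r₂)/2 = 6.932×10⁶ m.
At r₁: circular v_c1 = √(μ/r₁) = 1640 m/s; transfer-perilune v_p = √[μ(2/r₁ − 1/a_t)] = 2161 m/s.
Δv₁ = v_p − v_c1 = 521.3 m/s.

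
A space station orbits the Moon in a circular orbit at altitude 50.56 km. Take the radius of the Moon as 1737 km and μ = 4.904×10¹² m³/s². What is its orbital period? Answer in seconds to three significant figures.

T ≈ 6780 seconds

r = 1737 + 50.56 = 1787.6 km = 1.7876×10⁶ m.
Kepler's third law: T = 2π√(r³/μ) = 2π√((1.788×10⁶)³ / 4.904×10¹²).
r³/μ = 1.165×10⁶ s², so T = 2π × 1.079×10³ = 6.781×10³ s.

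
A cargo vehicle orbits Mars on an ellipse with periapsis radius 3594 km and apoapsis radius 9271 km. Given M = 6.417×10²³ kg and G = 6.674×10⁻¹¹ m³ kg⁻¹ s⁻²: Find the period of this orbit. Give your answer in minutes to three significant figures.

T ≈ 261 minutes

μ = GM = 6.674×10⁻¹¹ × 6.417×10²³ = 4.283×10¹³ m³/s².
Semi-major axis a = (r_p + r_a)/2 = (3594.0 + 9271.0)/2 = 6432.5 km = 6.432×10⁶ m.
By Kepler's third law T = 2π√(a³/μ) = 2π × 2.493×10³ = 1.566×10⁴ s.
= 261.1 minutes.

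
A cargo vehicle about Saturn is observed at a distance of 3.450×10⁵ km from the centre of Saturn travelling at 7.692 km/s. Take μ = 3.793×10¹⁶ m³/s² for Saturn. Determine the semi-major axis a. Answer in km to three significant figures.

r = 3.450×10⁸ m.
Vis-viva rearranged: 1/a = 2/r − v²/μ = 5.797×10⁻⁹ − 1.560×10⁻⁹ = 4.237×10⁻⁹ m⁻¹.
a = 2.360×10⁸ m = 2.3600×10⁵ km.

a ≈ 2.36×10⁵ km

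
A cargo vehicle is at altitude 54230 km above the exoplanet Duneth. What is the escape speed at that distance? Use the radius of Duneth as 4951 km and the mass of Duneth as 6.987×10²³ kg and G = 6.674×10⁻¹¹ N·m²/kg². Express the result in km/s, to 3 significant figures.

μ = GM = 6.674×10⁻¹¹ × 6.987×10²³ = 4.663×10¹³ m³/s².
r = 4951 + 54230 = 59181 km = 5.9181×10⁷ m.
Escape speed v_esc = √(2μ/r) = √(2 × 4.663×10¹³ / 5.918×10⁷) = √(1.576×10⁶) = 1255 m/s.
= 1.255 km/s.

v_esc ≈ 1.26 km/s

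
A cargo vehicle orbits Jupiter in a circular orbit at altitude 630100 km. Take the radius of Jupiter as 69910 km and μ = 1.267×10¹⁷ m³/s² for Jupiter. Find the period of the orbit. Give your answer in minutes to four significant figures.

r = 69910 + 630100 = 700010 km = 7.0001×10⁸ m.
Kepler's third law: T = 2π√(r³/μ) = 2π√((7.000×10⁸)³ / 1.267×10¹⁷).
r³/μ = 2.707×10⁹ s², so T = 2π × 5.203×10⁴ = 3.269×10⁵ s.
Converting: 3.269×10⁵ s ÷ 60.00 = 5449 minutes.

T ≈ 5449 minutes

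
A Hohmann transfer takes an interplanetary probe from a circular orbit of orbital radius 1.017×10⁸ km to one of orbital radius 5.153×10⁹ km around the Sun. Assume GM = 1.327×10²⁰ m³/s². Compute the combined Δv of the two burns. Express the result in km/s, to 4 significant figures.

r₁ = 1.017×10⁸ km = 1.017×10¹¹ m.
r₂ = 5.153×10⁹ km = 5.153×10¹² m.
Transfer ellipse a_t = (r₁ + r₂)/2 = 2.627×10¹² m.
At r₁: circular v_c1 = √(μ/r₁) = 36120 m/s; transfer-perihelion v_p = √[μ(2/r₁ − 1/a_t)] = 50590 m/s.
Δv₁ = v_p − v_c1 = 14470 m/s.
At r₂: circular v_c2 = √(μ/r₂) = 5075 m/s; transfer-aphelion v_a = √[μ(2/r₂ − 1/a_t)] = 998.4 m/s.
Δv₂ = v_c2 − v_a = 4076 m/s.
Total Δv = Δv₁ + Δv₂ = 18540 m/s = 18.54 km/s.

Δv_total ≈ 18.54 km/s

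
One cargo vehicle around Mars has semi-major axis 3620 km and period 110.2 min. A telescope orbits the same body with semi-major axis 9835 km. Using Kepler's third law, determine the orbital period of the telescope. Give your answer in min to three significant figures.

T₂ ≈ 493 min

Kepler's third law: T² ∝ a³, so T₂ = T₁ (a₂/a₁)^(3/2).
a₂/a₁ = 2.717, (a₂/a₁)^(3/2) = 4.478.
T₂ = 110.2 × 4.478 = 493.5 min.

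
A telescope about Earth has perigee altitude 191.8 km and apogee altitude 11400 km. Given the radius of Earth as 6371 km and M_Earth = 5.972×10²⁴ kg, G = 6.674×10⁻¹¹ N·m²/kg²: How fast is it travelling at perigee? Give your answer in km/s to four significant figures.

v ≈ 9.418 km/s

μ = GM = 6.674×10⁻¹¹ × 5.972×10²⁴ = 3.986×10¹⁴ m³/s².
r_p = 6371 + 191.8 = 6562.8 km = 6.5628×10⁶ m.
r_a = 6371 + 11400 = 17771 km = 1.7771×10⁷ m.
Semi-major axis a = (r_p + r_a)/2 = 12167 km = 1.217×10⁷ m.
Vis-viva: v² = μ(2/r − 1/a) = 3.986×10¹⁴ × (3.047×10⁻⁷ − 8.219×10⁻⁸) = 8.871×10⁷ m²/s².
v = 9418 m/s = 9.418 km/s.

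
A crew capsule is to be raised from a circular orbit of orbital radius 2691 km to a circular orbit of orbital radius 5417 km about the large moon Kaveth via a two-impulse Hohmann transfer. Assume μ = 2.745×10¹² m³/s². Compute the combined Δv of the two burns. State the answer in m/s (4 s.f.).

r₁ = 2691 km = 2.691×10⁶ m.
r₂ = 5417 km = 5.417×10⁶ m.
Transfer ellipse a_t = (r₁ + r₂)/2 = 4.054×10⁶ m.
At r₁: circular v_c1 = √(μ/r₁) = 1010 m/s; transfer-periapsis v_p = √[μ(2/r₁ − 1/a_t)] = 1167 m/s.
Δv₁ = v_p − v_c1 = 157.5 m/s.
At r₂: circular v_c2 = √(μ/r₂) = 711.9 m/s; transfer-apoapsis v_a = √[μ(2/r₂ − 1/a_t)] = 580.0 m/s.
Δv₂ = v_c2 − v_a = 131.9 m/s.
Total Δv = Δv₁ + Δv₂ = 289.4 m/s.

Δv_total ≈ 289.4 m/s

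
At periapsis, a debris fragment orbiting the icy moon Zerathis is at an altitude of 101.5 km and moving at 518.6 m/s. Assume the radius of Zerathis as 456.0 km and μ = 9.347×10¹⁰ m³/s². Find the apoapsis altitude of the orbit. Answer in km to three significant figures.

apoapsis altitude ≈ 1800 km

r_p = 456.0 + 101.5 = 557.50 km = 5.575×10⁵ m.
Specific energy ε = v²/2 − μ/r = -3.319×10⁴ J/kg, so a = −μ/(2ε) = 1.408×10⁶ m.
The apsides satisfy r_p + r_a = 2a, so the apoapsis radius is 2a − r_p = 2.259×10⁶ m = 2259.0 km.
Apoapsis altitude = 2259.0 − 456.0 = 1803.0 km.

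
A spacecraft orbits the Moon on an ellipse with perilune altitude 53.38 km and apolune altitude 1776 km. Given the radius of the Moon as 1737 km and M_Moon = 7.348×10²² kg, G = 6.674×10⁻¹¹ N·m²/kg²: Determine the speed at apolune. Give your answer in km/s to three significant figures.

v ≈ 0.971 km/s

μ = GM = 6.674×10⁻¹¹ × 7.348×10²² = 4.904×10¹² m³/s².
r_p = 1737 + 53.38 = 1790.4 km = 1.7904×10⁶ m.
r_a = 1737 + 1776 = 3513.0 km = 3.5130×10⁶ m.
Semi-major axis a = (r_p + r_a)/2 = 2651.7 km = 2.652×10⁶ m.
Vis-viva: v² = μ(2/r − 1/a) = 4.904×10¹² × (5.693×10⁻⁷ − 3.771×10⁻⁷) = 9.425×10⁵ m²/s².
v = 970.8 m/s = 0.9708 km/s.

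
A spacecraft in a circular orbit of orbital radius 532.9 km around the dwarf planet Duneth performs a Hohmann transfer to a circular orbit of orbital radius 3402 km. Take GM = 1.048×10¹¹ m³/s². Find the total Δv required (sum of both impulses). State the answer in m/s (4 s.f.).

Δv_total ≈ 223.8 m/s

r₁ = 532.9 km = 5.329×10⁵ m.
r₂ = 3402 km = 3.402×10⁶ m.
Transfer ellipse a_t = (r₁ + r₂)/2 = 1.967×10⁶ m.
At r₁: circular v_c1 = √(μ/r₁) = 443.5 m/s; transfer-periapsis v_p = √[μ(2/r₁ − 1/a_t)] = 583.1 m/s.
Δv₁ = v_p − v_c1 = 139.7 m/s.
At r₂: circular v_c2 = √(μ/r₂) = 175.5 m/s; transfer-apoapsis v_a = √[μ(2/r₂ − 1/a_t)] = 91.34 m/s.
Δv₂ = v_c2 − v_a = 84.17 m/s.
Total Δv = Δv₁ + Δv₂ = 223.8 m/s.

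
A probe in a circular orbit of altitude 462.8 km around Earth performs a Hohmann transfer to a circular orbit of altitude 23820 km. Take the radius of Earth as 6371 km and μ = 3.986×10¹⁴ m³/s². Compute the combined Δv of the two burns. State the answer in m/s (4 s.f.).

Δv_total ≈ 3542 m/s

r₁ = 6371 + 462.8 = 6833.8 km = 6.8338×10⁶ m.
r₂ = 6371 + 23820 = 30191 km = 3.0191×10⁷ m.
Transfer ellipse a_t = (r₁ + r₂)/2 = 1.851×10⁷ m.
At r₁: circular v_c1 = √(μ/r₁) = 7637 m/s; transfer-perigee v_p = √[μ(2/r₁ − 1/a_t)] = 9753 m/s.
Δv₁ = v_p − v_c1 = 2116 m/s.
At r₂: circular v_c2 = √(μ/r₂) = 3634 m/s; transfer-apogee v_a = √[μ(2/r₂ − 1/a_t)] = 2208 m/s.
Δv₂ = v_c2 − v_a = 1426 m/s.
Total Δv = Δv₁ + Δv₂ = 3542 m/s.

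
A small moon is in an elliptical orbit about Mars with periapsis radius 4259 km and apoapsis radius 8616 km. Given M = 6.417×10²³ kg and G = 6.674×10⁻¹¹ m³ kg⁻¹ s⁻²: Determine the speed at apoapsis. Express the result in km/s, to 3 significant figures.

μ = GM = 6.674×10⁻¹¹ × 6.417×10²³ = 4.283×10¹³ m³/s².
Semi-major axis a = (r_p + r_a)/2 = 6437.5 km = 6.438×10⁶ m.
Vis-viva: v² = μ(2/r − 1/a) = 4.283×10¹³ × (2.321×10⁻⁷ − 1.553×10⁻⁷) = 3.289×10⁶ m²/s².
v = 1813 m/s = 1.813 km/s.

v ≈ 1.81 km/s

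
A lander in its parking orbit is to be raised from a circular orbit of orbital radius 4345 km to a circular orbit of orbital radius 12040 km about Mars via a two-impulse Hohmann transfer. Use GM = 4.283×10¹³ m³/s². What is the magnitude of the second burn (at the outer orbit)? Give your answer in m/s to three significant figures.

Δv ≈ 513 m/s

r₁ = 4345 km = 4.345×10⁶ m.
r₂ = 12040 km = 1.204×10⁷ m.
Transfer ellipse a_t = (r₁ + r₂)/2 = 8.192×10⁶ m.
At r₁: circular v_c1 = √(μ/r₁) = 3140 m/s; transfer-periapsis v_p = √[μ(2/r₁ − 1/a_t)] = 3806 m/s.
At r₂: circular v_c2 = √(μ/r₂) = 1886 m/s; transfer-apoapsis v_a = √[μ(2/r₂ − 1/a_t)] = 1374 m/s.
Δv₂ = v_c2 − v_a = 512.5 m/s.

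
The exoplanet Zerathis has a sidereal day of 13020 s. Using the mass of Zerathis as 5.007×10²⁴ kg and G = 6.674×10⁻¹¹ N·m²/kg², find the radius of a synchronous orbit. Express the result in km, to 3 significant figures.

r_sync ≈ 11300 km

μ = GM = 6.674×10⁻¹¹ × 5.007×10²⁴ = 3.342×10¹⁴ m³/s².
A synchronous orbit has period T, so by Kepler's third law a = (μT²/4π²)^(1/3).
μT²/4π² = 3.342×10¹⁴ × (1.302×10⁴)² / 39.48 = 1.435×10²¹ m³.
a = 1.128×10⁷ m = 11279 km.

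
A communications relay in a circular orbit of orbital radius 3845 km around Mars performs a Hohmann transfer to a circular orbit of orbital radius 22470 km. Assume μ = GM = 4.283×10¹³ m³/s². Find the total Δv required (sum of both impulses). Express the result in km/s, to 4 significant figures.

r₁ = 3845 km = 3.845×10⁶ m.
r₂ = 22470 km = 2.247×10⁷ m.
Transfer ellipse a_t = (r₁ + r₂)/2 = 1.316×10⁷ m.
At r₁: circular v_c1 = √(μ/r₁) = 3338 m/s; transfer-periapsis v_p = √[μ(2/r₁ − 1/a_t)] = 4362 m/s.
Δv₁ = v_p − v_c1 = 1024 m/s.
At r₂: circular v_c2 = √(μ/r₂) = 1381 m/s; transfer-apoapsis v_a = √[μ(2/r₂ − 1/a_t)] = 746.3 m/s.
Δv₂ = v_c2 − v_a = 634.3 m/s.
Total Δv = Δv₁ + Δv₂ = 1658 m/s = 1.658 km/s.

Δv_total ≈ 1.658 km/s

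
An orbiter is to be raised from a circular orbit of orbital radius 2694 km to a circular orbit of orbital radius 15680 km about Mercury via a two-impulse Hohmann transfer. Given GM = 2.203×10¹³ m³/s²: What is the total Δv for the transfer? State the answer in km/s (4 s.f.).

r₁ = 2694 km = 2.694×10⁶ m.
r₂ = 15680 km = 1.568×10⁷ m.
Transfer ellipse a_t = (r₁ + r₂)/2 = 9.187×10⁶ m.
At r₁: circular v_c1 = √(μ/r₁) = 2860 m/s; transfer-periherm v_p = √[μ(2/r₁ − 1/a_t)] = 3736 m/s.
Δv₁ = v_p − v_c1 = 876.3 m/s.
At r₂: circular v_c2 = √(μ/r₂) = 1185 m/s; transfer-apoherm v_a = √[μ(2/r₂ − 1/a_t)] = 641.9 m/s.
Δv₂ = v_c2 − v_a = 543.4 m/s.
Total Δv = Δv₁ + Δv₂ = 1420 m/s = 1.420 km/s.

Δv_total ≈ 1.420 km/s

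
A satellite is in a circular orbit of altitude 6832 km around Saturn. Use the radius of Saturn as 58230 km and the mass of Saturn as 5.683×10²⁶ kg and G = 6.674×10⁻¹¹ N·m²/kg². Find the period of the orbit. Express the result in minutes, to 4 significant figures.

T ≈ 282.2 minutes

μ = GM = 6.674×10⁻¹¹ × 5.683×10²⁶ = 3.793×10¹⁶ m³/s².
r = 58230 + 6832 = 65062 km = 6.5062×10⁷ m.
Kepler's third law: T = 2π√(r³/μ) = 2π√((6.506×10⁷)³ / 3.793×10¹⁶).
r³/μ = 7.261×10⁶ s², so T = 2π × 2.695×10³ = 1.693×10⁴ s.
Converting: 1.693×10⁴ s ÷ 60.00 = 282.2 minutes.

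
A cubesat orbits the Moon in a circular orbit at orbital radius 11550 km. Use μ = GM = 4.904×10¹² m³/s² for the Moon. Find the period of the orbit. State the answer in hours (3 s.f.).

T ≈ 30.9 hours

r = 11550 km = 1.155×10⁷ m.
Kepler's third law: T = 2π√(r³/μ) = 2π√((1.155×10⁷)³ / 4.904×10¹²).
r³/μ = 3.142×10⁸ s², so T = 2π × 1.773×10⁴ = 1.114×10⁵ s.
Converting: 1.114×10⁵ s ÷ 3600 = 30.94 hours.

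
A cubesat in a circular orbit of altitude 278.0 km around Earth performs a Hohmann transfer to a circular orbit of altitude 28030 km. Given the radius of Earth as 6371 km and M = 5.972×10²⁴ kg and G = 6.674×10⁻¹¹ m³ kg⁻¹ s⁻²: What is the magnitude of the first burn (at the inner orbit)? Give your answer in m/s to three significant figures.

Δv ≈ 2280 m/s

μ = GM = 6.674×10⁻¹¹ × 5.972×10²⁴ = 3.986×10¹⁴ m³/s².
r₁ = 6371 + 278.0 = 6649.0 km = 6.6490×10⁶ m.
r₂ = 6371 + 28030 = 34401 km = 3.4401×10⁷ m.
Transfer ellipse a_t = (r₁ + r₂)/2 = 2.052×10⁷ m.
At r₁: circular v_c1 = √(μ/r₁) = 7742 m/s; transfer-perigee v_p = √[μ(2/r₁ − 1/a_t)] = 10020 m/s.
Δv₁ = v_p − v_c1 = 2281 m/s.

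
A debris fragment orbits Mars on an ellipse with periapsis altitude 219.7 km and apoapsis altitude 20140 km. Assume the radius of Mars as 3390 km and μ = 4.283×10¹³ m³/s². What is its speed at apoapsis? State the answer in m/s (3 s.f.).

v ≈ 696 m/s

r_p = 3390 + 219.7 = 3609.7 km = 3.6097×10⁶ m.
r_a = 3390 + 20140 = 23530 km = 2.3530×10⁷ m.
Semi-major axis a = (r_p + r_a)/2 = 13570 km = 1.357×10⁷ m.
Vis-viva: v² = μ(2/r − 1/a) = 4.283×10¹³ × (8.500×10⁻⁸ − 7.369×10⁻⁸) = 4.842×10⁵ m²/s².
v = 695.8 m/s.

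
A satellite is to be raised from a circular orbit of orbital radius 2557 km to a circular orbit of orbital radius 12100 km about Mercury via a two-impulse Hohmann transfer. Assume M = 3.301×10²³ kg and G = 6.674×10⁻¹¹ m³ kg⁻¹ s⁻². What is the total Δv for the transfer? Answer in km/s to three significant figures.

Δv_total ≈ 1.39 km/s

μ = GM = 6.674×10⁻¹¹ × 3.301×10²³ = 2.203×10¹³ m³/s².
r₁ = 2557 km = 2.557×10⁶ m.
r₂ = 12100 km = 1.210×10⁷ m.
Transfer ellipse a_t = (r₁ + r₂)/2 = 7.328×10⁶ m.
At r₁: circular v_c1 = √(μ/r₁) = 2935 m/s; transfer-periherm v_p = √[μ(2/r₁ − 1/a_t)] = 3772 m/s.
Δv₁ = v_p − v_c1 = 836.4 m/s.
At r₂: circular v_c2 = √(μ/r₂) = 1349 m/s; transfer-apoherm v_a = √[μ(2/r₂ − 1/a_t)] = 797.0 m/s.
Δv₂ = v_c2 − v_a = 552.3 m/s.
Total Δv = Δv₁ + Δv₂ = 1389 m/s = 1.389 km/s.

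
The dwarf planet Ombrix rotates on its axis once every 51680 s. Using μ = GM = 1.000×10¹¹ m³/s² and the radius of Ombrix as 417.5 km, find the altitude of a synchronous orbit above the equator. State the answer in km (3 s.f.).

h_sync ≈ 1470 km

A synchronous orbit has period T, so by Kepler's third law a = (μT²/4π²)^(1/3).
μT²/4π² = 1.000×10¹¹ × (5.168×10⁴)² / 39.48 = 6.765×10¹⁸ m³.
a = 1.891×10⁶ m = 1891.3 km.
Altitude h = a − R = 1891.3 − 417.5 = 1473.8 km.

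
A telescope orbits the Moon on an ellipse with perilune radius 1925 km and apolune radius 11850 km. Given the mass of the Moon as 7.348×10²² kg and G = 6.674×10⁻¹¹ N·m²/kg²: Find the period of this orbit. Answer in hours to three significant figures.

μ = GM = 6.674×10⁻¹¹ × 7.348×10²² = 4.904×10¹² m³/s².
Semi-major axis a = (r_p + r_a)/2 = (1925.0 + 11850)/2 = 6887.5 km = 6.888×10⁶ m.
By Kepler's third law T = 2π√(a³/μ) = 2π × 8.162×10³ = 5.129×10⁴ s.
= 14.25 hours.

T ≈ 14.2 hours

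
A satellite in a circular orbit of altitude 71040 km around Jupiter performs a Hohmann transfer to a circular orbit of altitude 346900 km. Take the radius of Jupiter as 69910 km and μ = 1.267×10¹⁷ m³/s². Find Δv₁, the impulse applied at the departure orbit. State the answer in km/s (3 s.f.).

Δv ≈ 6.67 km/s

r₁ = 69910 + 71040 = 140950 km = 1.4095×10⁸ m.
r₂ = 69910 + 346900 = 416810 km = 4.1681×10⁸ m.
Transfer ellipse a_t = (r₁ + r₂)/2 = 2.789×10⁸ m.
At r₁: circular v_c1 = √(μ/r₁) = 29980 m/s; transfer-perijove v_p = √[μ(2/r₁ − 1/a_t)] = 36650 m/s.
Δv₁ = v_p − v_c1 = 6672 m/s.
= 6.672 km/s.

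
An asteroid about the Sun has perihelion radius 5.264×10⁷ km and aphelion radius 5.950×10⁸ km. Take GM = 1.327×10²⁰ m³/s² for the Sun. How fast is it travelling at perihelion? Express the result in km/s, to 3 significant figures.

Semi-major axis a = (r_p + r_a)/2 = 3.2382×10⁸ km = 3.238×10¹¹ m.
Vis-viva: v² = μ(2/r − 1/a) = 1.327×10²⁰ × (3.799×10⁻¹¹ − 3.088×10⁻¹²) = 4.632×10⁹ m²/s².
v = 68060 m/s = 68.06 km/s.

v ≈ 68.1 km/s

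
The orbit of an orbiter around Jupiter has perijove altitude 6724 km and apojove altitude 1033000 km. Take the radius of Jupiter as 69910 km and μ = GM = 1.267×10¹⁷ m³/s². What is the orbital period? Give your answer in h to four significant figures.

r_p = 69910 + 6724 = 76634 km = 7.6634×10⁷ m.
r_a = 69910 + 1033000 = 1102900 km = 1.1029×10⁹ m.
Semi-major axis a = (r_p + r_a)/2 = (76634 + 1.1029×10⁶)/2 = 5.8977×10⁵ km = 5.898×10⁸ m.
By Kepler's third law T = 2π√(a³/μ) = 2π × 4.024×10⁴ = 2.528×10⁵ s.
= 70.23 h.

T ≈ 70.23 h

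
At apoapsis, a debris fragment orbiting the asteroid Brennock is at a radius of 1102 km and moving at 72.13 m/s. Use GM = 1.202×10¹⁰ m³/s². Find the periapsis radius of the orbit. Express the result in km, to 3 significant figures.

periapsis radius ≈ 345 km

r_a = 1.102×10⁶ m.
Specific energy ε = v²/2 − μ/r = -8.306×10³ J/kg, so a = −μ/(2ε) = 7.236×10⁵ m.
The apsides satisfy r_p + r_a = 2a, so the periapsis radius is 2a − r_a = 3.451×10⁵ m = 345.13 km.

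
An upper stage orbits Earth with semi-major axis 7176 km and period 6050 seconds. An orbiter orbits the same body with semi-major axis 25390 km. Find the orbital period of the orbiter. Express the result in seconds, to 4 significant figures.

T₂ ≈ 40260 seconds

Kepler's third law: T² ∝ a³, so T₂ = T₁ (a₂/a₁)^(3/2).
a₂/a₁ = 3.538, (a₂/a₁)^(3/2) = 6.655.
T₂ = 6050 × 6.655 = 40260 seconds.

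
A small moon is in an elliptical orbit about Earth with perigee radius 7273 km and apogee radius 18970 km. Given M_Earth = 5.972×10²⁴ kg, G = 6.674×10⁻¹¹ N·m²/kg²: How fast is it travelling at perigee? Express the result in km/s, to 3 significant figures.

v ≈ 8.90 km/s

μ = GM = 6.674×10⁻¹¹ × 5.972×10²⁴ = 3.986×10¹⁴ m³/s².
Semi-major axis a = (r_p + r_a)/2 = 13122 km = 1.312×10⁷ m.
Vis-viva: v² = μ(2/r − 1/a) = 3.986×10¹⁴ × (2.750×10⁻⁷ − 7.621×10⁻⁸) = 7.923×10⁷ m²/s².
v = 8901 m/s = 8.901 km/s.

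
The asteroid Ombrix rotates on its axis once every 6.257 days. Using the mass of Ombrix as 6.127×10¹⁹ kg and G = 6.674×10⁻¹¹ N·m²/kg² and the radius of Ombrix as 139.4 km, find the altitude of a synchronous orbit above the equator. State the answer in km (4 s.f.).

h_sync ≈ 2977 km

μ = GM = 6.674×10⁻¹¹ × 6.127×10¹⁹ = 4.089×10⁹ m³/s².
T = 6.257 days = 5.406×10⁵ s.
A synchronous orbit has period T, so by Kepler's third law a = (μT²/4π²)^(1/3).
μT²/4π² = 4.089×10⁹ × (5.406×10⁵)² / 39.48 = 3.027×10¹⁹ m³.
a = 3.117×10⁶ m = 3116.6 km.
Altitude h = a − R = 3116.6 − 139.4 = 2977.2 km.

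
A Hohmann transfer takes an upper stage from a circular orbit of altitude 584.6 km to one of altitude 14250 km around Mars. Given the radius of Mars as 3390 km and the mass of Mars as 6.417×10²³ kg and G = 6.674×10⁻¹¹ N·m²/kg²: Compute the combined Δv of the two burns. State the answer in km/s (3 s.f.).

Δv_total ≈ 1.52 km/s

μ = GM = 6.674×10⁻¹¹ × 6.417×10²³ = 4.283×10¹³ m³/s².
r₁ = 3390 + 584.6 = 3974.6 km = 3.9746×10⁶ m.
r₂ = 3390 + 14250 = 17640 km = 1.7640×10⁷ m.
Transfer ellipse a_t = (r₁ + r₂)/2 = 1.081×10⁷ m.
At r₁: circular v_c1 = √(μ/r₁) = 3283 m/s; transfer-periapsis v_p = √[μ(2/r₁ − 1/a_t)] = 4194 m/s.
Δv₁ = v_p − v_c1 = 911.2 m/s.
At r₂: circular v_c2 = √(μ/r₂) = 1558 m/s; transfer-apoapsis v_a = √[μ(2/r₂ − 1/a_t)] = 944.9 m/s.
Δv₂ = v_c2 − v_a = 613.2 m/s.
Total Δv = Δv₁ + Δv₂ = 1524 m/s = 1.524 km/s.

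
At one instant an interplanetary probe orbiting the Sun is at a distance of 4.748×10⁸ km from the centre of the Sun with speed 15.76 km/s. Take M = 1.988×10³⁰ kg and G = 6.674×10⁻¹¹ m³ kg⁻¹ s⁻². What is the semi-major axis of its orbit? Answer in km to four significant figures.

μ = GM = 6.674×10⁻¹¹ × 1.988×10³⁰ = 1.327×10²⁰ m³/s².
r = 4.748×10¹¹ m.
Specific orbital energy ε = v²/2 − μ/r = (15760)²/2 − 1.327×10²⁰/4.748×10¹¹ = -1.553×10⁸ J/kg.
Since ε = −μ/(2a), a = −μ/(2ε) = 4.273×10¹¹ m = 4.2730×10⁸ km.

a ≈ 4.273×10⁸ km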